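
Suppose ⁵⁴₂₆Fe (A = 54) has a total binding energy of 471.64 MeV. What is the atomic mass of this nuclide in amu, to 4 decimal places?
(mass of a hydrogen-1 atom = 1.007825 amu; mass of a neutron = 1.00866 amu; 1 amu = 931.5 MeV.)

Mass defect = 471.64 MeV / (931.5 MeV/amu) = 0.506323 amu
Constituent mass = 26(1.007825) + 28(1.00866) = 54.445930 amu
Atomic mass = 54.445930 − 0.506323 = 53.939607 amu ≈ 53.9396 amu (to 4 decimal places)

53.9396 amu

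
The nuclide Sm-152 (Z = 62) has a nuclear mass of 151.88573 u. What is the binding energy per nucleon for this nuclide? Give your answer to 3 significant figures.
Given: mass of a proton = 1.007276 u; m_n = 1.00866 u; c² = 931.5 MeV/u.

Mass of separated nucleons = 62(1.007276) + 90(1.00866) = 62.451112 + 90.77940 = 153.230512 u
Mass defect Δm = 153.230512 − 151.88573 = 1.344782 u
Binding energy = Δm·c² = 1.344782 × 931.5 MeV/u = 1252.66 MeV
BE/A = 1252.66 MeV / 152 = 8.241 MeV/nucleon

8.24 MeV/nucleon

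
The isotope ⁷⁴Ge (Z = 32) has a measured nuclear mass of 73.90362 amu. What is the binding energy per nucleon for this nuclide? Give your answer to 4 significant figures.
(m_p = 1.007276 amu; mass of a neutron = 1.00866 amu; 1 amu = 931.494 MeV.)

With 32 protons and 42 neutrons (A = 74):
Mass of separated nucleons = 32(1.007276) + 42(1.00866) = 32.232832 + 42.36372 = 74.596552 amu
Mass defect Δm = 74.596552 − 73.90362 = 0.692932 amu
E_B = 0.692932 × 931.494 = 645.462 MeV
Per nucleon: 645.462 / 74 = 8.722 MeV

8.722 MeV/nucleon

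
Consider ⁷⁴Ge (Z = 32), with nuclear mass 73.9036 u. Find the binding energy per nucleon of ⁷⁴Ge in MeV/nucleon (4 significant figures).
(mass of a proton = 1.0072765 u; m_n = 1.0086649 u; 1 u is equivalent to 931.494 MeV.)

8.726 MeV/nucleon

Mass of separated nucleons = 32(1.0072765) + 42(1.0086649) = 32.2328480 + 42.3639258 = 74.5967738 u
The mass defect is 74.5967738 − 73.9036 = 0.6931738 u.
Binding energy = Δm·c² = 0.6931738 × 931.494 MeV/u = 645.687 MeV
Dividing by A = 74 gives 8.726 MeV per nucleon.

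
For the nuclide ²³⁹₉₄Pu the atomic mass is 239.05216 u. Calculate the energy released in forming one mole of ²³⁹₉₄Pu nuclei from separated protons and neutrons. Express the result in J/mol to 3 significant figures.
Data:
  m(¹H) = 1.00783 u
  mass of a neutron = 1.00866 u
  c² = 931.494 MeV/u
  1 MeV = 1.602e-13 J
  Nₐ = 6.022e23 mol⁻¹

1.74e+14 J/mol

Z = 94, so N = A − Z = 239 − 94 = 145.
Total constituent mass: 94 × 1.00783 + 145 × 1.00866 = 240.99172 u
The mass defect is 240.99172 − 239.05216 = 1.93956 u.
Converting to energy: 1.93956 u × 931.494 MeV/u = 1806.69 MeV
Per nucleus in joules: 1806.69 MeV × 1.602e-13 J/MeV = 2.8943e-10 J
Per mole: 2.8943e-10 J × 6.022e23 mol⁻¹ = 1.7429e+14 J/mol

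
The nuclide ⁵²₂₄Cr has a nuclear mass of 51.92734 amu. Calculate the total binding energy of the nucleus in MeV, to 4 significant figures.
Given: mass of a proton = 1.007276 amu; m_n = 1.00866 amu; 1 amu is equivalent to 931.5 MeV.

Total constituent mass: 24 × 1.007276 + 28 × 1.00866 = 52.417104 amu
Δm = 52.417104 − 51.92734 = 0.489764 amu
Converting to energy: 0.489764 amu × 931.5 MeV/amu = 456.215 MeV

456.2 MeV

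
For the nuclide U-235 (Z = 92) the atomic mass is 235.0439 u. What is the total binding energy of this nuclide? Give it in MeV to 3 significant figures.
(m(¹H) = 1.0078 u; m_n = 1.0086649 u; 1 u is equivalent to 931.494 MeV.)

1780 MeV

Mass of separated nucleons = 92(1.0078) + 143(1.0086649) = 92.7176 + 144.2390807 = 236.9566807 u
Mass defect Δm = 236.9566807 − 235.0439 = 1.9127807 u
E_B = 1.9127807 × 931.494 = 1781.74 MeV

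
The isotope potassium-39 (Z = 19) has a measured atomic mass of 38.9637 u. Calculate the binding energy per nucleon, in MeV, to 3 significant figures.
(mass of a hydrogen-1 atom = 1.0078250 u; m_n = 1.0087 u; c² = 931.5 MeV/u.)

Σm = 19·m(¹H) + 20·m_n = 19.1486750 + 20.1740 = 39.3226750 u
The mass defect is 39.3226750 − 38.9637 = 0.3589750 u.
E_B = 0.3589750 × 931.5 = 334.385 MeV
Dividing by A = 39 gives 8.574 MeV per nucleon.

8.57 MeV/nucleon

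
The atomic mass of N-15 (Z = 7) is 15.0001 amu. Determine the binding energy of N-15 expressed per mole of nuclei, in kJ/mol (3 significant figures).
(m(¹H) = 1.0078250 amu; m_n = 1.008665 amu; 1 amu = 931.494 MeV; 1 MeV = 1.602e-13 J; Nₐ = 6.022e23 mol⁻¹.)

1.11e+10 kJ/mol

With 7 protons and 8 neutrons (A = 15):
Σm = 7·m(¹H) + 8·m_n = 7.0547750 + 8.069320 = 15.1240950 amu
Δm = 15.1240950 − 15.0001 = 0.1239950 amu
Converting to energy: 0.1239950 amu × 931.494 MeV/amu = 115.501 MeV
Per nucleus in joules: 115.501 MeV × 1.602e-13 J/MeV = 1.8503e-11 J
Per mole: 1.8503e-11 J × 6.022e23 mol⁻¹ = 1.1143e+13 J/mol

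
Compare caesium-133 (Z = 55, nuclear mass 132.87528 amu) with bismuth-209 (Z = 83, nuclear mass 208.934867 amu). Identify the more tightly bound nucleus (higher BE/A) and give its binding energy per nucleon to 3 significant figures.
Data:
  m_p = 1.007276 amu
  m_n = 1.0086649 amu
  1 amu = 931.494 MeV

caesium-133: Σm = 55(1.007276) + 78(1.0086649) = 134.0760422 amu; Δm = 1.2007622 amu; E_B = 1118.5 MeV; E_B/A = 8.410 MeV
bismuth-209: Σm = 83(1.007276) + 126(1.0086649) = 210.6956854 amu; Δm = 1.7608184 amu; E_B = 1640.2 MeV; E_B/A = 7.848 MeV
caesium-133 has the higher binding energy per nucleon, so it is the more tightly bound nucleus.

caesium-133; 8.41 MeV/nucleon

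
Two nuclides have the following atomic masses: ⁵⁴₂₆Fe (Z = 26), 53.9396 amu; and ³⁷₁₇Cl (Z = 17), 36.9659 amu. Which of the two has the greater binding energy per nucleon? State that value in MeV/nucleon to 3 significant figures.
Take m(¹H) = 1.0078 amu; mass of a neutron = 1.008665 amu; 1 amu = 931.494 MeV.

⁵⁴₂₆Fe: Σm = 26(1.0078) + 28(1.008665) = 54.445420 amu; Δm = 0.505820 amu; E_B = 471.17 MeV; E_B/A = 8.725 MeV
³⁷₁₇Cl: Σm = 17(1.0078) + 20(1.008665) = 37.305900 amu; Δm = 0.340000 amu; E_B = 316.71 MeV; E_B/A = 8.560 MeV
⁵⁴₂₆Fe has the higher binding energy per nucleon, so it is the more tightly bound nucleus.

⁵⁴₂₆Fe; 8.73 MeV/nucleon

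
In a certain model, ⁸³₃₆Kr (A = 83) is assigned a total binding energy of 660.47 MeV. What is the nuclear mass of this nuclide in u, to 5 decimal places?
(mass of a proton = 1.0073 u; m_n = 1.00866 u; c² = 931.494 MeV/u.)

82.96078 u

Mass defect = 660.47 MeV / (931.494 MeV/u) = 0.7090438 u
Constituent mass = 36(1.0073) + 47(1.00866) = 83.66982 u
Nuclear mass = 83.66982 − 0.7090438 = 82.9607762 u ≈ 82.96078 u (to 5 decimal places)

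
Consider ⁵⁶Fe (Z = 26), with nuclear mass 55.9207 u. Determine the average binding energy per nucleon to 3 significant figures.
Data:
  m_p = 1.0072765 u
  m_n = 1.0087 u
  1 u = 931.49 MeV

Z = 26, so N = A − Z = 56 − 26 = 30.
Mass of separated nucleons = 26(1.0072765) + 30(1.0087) = 26.1891890 + 30.2610 = 56.4501890 u
Mass defect Δm = 56.4501890 − 55.9207 = 0.5294890 u
Converting to energy: 0.5294890 u × 931.49 MeV/u = 493.214 MeV
Per nucleon: 493.214 / 56 = 8.807 MeV

8.81 MeV/nucleon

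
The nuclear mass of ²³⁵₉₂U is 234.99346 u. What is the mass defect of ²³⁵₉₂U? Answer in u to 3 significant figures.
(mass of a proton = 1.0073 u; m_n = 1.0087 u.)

With 92 protons and 143 neutrons (A = 235):
Total constituent mass: 92 × 1.0073 + 143 × 1.0087 = 236.9157 u
The mass defect is 236.9157 − 234.99346 = 1.92224 u.

1.92 u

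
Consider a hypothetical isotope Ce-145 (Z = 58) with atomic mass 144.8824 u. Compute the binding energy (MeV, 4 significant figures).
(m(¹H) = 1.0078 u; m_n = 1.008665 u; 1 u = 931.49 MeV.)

1233 MeV

With 58 protons and 87 neutrons (A = 145):
Mass of separated nucleons = 58(1.0078) + 87(1.008665) = 58.4524 + 87.753855 = 146.206255 u
The mass defect is 146.206255 − 144.8824 = 1.323855 u.
Converting to energy: 1.323855 u × 931.49 MeV/u = 1233.16 MeV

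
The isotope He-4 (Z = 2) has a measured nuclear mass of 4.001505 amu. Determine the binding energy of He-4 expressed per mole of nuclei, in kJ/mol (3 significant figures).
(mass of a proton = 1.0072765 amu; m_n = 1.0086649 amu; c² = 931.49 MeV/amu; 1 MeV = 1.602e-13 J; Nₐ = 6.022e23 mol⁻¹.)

2.73e+09 kJ/mol

Total constituent mass: 2 × 1.0072765 + 2 × 1.0086649 = 4.0318828 amu
Mass defect Δm = 4.0318828 − 4.001505 = 0.0303778 amu
Converting to energy: 0.0303778 amu × 931.49 MeV/amu = 28.2966 MeV
Per nucleus in joules: 28.2966 MeV × 1.602e-13 J/MeV = 4.5331e-12 J
Per mole: 4.5331e-12 J × 6.022e23 mol⁻¹ = 2.7298e+12 J/mol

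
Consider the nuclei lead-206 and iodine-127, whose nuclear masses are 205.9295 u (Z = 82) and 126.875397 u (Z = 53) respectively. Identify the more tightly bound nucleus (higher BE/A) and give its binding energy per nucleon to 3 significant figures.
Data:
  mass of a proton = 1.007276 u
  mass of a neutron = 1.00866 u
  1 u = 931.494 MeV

iodine-127; 8.44 MeV/nucleon

lead-206: Σm = 82(1.007276) + 124(1.00866) = 207.670472 u; Δm = 1.740972 u; E_B = 1621.7 MeV; E_B/A = 7.872 MeV
iodine-127: Σm = 53(1.007276) + 74(1.00866) = 128.026468 u; Δm = 1.151071 u; E_B = 1072.2 MeV; E_B/A = 8.443 MeV
iodine-127 has the higher binding energy per nucleon, so it is the more tightly bound nucleus.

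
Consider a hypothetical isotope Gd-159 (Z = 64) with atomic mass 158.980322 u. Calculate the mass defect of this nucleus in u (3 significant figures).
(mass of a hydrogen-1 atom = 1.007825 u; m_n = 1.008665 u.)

1.34 u

With 64 protons and 95 neutrons (A = 159):
Σm = 64·m(¹H) + 95·m_n = 64.500800 + 95.823175 = 160.323975 u
Δm = 160.323975 − 158.980322 = 1.343653 u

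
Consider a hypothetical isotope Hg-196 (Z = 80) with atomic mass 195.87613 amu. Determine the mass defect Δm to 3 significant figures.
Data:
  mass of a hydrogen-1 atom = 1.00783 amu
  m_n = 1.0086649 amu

With 80 protons and 116 neutrons (A = 196):
Mass of separated nucleons = 80(1.00783) + 116(1.0086649) = 80.62640 + 117.0051284 = 197.6315284 amu
Mass defect Δm = 197.6315284 − 195.87613 = 1.7553984 amu

1.76 amu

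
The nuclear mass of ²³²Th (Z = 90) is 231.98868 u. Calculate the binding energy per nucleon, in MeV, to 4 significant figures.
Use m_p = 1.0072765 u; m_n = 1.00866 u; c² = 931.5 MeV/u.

Z = 90, so N = A − Z = 232 − 90 = 142.
Total constituent mass: 90 × 1.0072765 + 142 × 1.00866 = 233.8846050 u
The mass defect is 233.8846050 − 231.98868 = 1.8959250 u.
Binding energy = Δm·c² = 1.8959250 × 931.5 MeV/u = 1766.05 MeV
BE/A = 1766.05 MeV / 232 = 7.612 MeV/nucleon

7.612 MeV/nucleon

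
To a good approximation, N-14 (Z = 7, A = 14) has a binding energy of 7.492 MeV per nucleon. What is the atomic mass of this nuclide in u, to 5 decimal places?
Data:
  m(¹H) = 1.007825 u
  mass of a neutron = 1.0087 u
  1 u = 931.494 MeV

Total binding energy = 14 × 7.492 = 104.888 MeV
Mass defect = 104.888 MeV / (931.494 MeV/u) = 0.1126019 u
Constituent mass = 7(1.007825) + 7(1.0087) = 14.115675 u
Atomic mass = 14.115675 − 0.1126019 = 14.0030731 u ≈ 14.00307 u (to 5 decimal places)

14.00307 u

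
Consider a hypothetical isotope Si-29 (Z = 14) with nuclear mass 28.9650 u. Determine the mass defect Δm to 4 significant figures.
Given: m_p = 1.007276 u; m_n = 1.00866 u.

0.2668 u

Z = 14, so N = A − Z = 29 − 14 = 15.
Mass of separated nucleons = 14(1.007276) + 15(1.00866) = 14.101864 + 15.12990 = 29.231764 u
Δm = 29.231764 − 28.9650 = 0.266764 u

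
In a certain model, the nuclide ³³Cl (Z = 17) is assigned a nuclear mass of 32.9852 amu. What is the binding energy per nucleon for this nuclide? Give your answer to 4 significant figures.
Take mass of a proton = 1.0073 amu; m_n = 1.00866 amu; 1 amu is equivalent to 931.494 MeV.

Total constituent mass: 17 × 1.0073 + 16 × 1.00866 = 33.26266 amu
The mass defect is 33.26266 − 32.9852 = 0.27746 amu.
Binding energy = Δm·c² = 0.27746 × 931.494 MeV/amu = 258.452 MeV
Per nucleon: 258.452 / 33 = 7.832 MeV

7.832 MeV/nucleon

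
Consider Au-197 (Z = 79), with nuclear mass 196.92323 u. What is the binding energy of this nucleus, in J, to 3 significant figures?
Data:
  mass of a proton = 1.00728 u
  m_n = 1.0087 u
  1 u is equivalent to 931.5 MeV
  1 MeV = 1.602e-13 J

The nucleus contains 79 protons and 197 − 79 = 118 neutrons.
Mass of separated nucleons = 79(1.00728) + 118(1.0087) = 79.57512 + 119.0266 = 198.60172 u
Δm = 198.60172 − 196.92323 = 1.67849 u
E_B = 1.67849 × 931.5 = 1563.51 MeV
In joules: 1563.51 MeV × 1.602e-13 J/MeV = 2.5047e-10 J

2.50e-10 J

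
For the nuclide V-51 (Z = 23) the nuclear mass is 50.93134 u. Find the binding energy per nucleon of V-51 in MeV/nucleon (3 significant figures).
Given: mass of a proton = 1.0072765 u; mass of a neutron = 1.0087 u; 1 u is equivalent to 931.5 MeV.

8.76 MeV/nucleon

Z = 23, so N = A − Z = 51 − 23 = 28.
Mass of separated nucleons = 23(1.0072765) + 28(1.0087) = 23.1673595 + 28.2436 = 51.4109595 u
Δm = 51.4109595 − 50.93134 = 0.4796195 u
Binding energy = Δm·c² = 0.4796195 × 931.5 MeV/u = 446.766 MeV
BE/A = 446.766 MeV / 51 = 8.760 MeV/nucleon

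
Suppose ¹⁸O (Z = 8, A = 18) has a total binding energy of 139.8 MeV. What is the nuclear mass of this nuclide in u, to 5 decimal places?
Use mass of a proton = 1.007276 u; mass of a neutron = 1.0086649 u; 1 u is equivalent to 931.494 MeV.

Mass defect = 139.8 MeV / (931.494 MeV/u) = 0.1500815 u
Constituent mass = 8(1.007276) + 10(1.0086649) = 18.1448570 u
Nuclear mass = 18.1448570 − 0.1500815 = 17.9947755 u ≈ 17.99478 u (to 5 decimal places)

17.99478 u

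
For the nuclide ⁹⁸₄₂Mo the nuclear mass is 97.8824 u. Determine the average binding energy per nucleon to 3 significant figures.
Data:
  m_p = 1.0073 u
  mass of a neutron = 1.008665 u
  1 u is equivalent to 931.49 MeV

8.64 MeV/nucleon

Mass of separated nucleons = 42(1.0073) + 56(1.008665) = 42.3066 + 56.485240 = 98.791840 u
The mass defect is 98.791840 − 97.8824 = 0.909440 u.
E_B = 0.909440 × 931.49 = 847.134 MeV
Per nucleon: 847.134 / 98 = 8.644 MeV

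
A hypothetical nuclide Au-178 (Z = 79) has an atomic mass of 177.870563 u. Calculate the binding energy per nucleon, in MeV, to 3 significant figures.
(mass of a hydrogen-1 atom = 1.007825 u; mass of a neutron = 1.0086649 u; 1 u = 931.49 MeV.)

8.40 MeV/nucleon

Total constituent mass: 79 × 1.007825 + 99 × 1.0086649 = 179.4760001 u
Δm = 179.4760001 − 177.870563 = 1.6054371 u
Converting to energy: 1.6054371 u × 931.49 MeV/u = 1495.45 MeV
BE/A = 1495.45 MeV / 178 = 8.401 MeV/nucleon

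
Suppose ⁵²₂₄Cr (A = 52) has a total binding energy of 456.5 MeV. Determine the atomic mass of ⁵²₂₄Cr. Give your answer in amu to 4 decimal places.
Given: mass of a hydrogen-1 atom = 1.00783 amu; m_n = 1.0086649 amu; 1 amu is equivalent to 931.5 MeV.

51.9405 amu

Mass defect = 456.5 MeV / (931.5 MeV/amu) = 0.490070 amu
Constituent mass = 24(1.00783) + 28(1.0086649) = 52.4305372 amu
Atomic mass = 52.4305372 − 0.490070 = 51.9404672 amu ≈ 51.9405 amu (to 4 decimal places)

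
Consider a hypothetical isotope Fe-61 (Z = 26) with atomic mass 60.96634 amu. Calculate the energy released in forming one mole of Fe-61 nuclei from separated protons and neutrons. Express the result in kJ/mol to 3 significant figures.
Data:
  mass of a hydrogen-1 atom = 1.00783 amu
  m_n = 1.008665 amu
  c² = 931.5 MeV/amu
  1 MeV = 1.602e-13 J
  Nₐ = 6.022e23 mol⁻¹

Z = 26, so N = A − Z = 61 − 26 = 35.
Σm = 26·m(¹H) + 35·m_n = 26.20358 + 35.303275 = 61.506855 amu
Δm = 61.506855 − 60.96634 = 0.540515 amu
Binding energy = Δm·c² = 0.540515 × 931.5 MeV/amu = 503.490 MeV
Per nucleus in joules: 503.490 MeV × 1.602e-13 J/MeV = 8.0659e-11 J
Per mole: 8.0659e-11 J × 6.022e23 mol⁻¹ = 4.8573e+13 J/mol

4.86e+10 kJ/mol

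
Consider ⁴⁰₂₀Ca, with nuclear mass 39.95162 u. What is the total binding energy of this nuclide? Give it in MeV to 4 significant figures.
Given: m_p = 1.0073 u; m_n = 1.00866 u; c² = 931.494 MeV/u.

Total constituent mass: 20 × 1.0073 + 20 × 1.00866 = 40.31920 u
The mass defect is 40.31920 − 39.95162 = 0.36758 u.
E_B = 0.36758 × 931.494 = 342.399 MeV

342.4 MeV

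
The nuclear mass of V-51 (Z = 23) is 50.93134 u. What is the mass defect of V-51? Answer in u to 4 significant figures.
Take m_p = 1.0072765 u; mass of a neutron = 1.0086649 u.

Mass of separated nucleons = 23(1.0072765) + 28(1.0086649) = 23.1673595 + 28.2426172 = 51.4099767 u
Δm = 51.4099767 − 50.93134 = 0.4786367 u

0.4786 u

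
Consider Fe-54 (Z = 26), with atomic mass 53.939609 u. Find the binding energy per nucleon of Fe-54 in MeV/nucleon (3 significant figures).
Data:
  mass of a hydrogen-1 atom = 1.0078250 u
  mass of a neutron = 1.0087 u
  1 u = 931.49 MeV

8.75 MeV/nucleon

Mass of separated nucleons = 26(1.0078250) + 28(1.0087) = 26.2034500 + 28.2436 = 54.4470500 u
The mass defect is 54.4470500 − 53.939609 = 0.5074410 u.
Converting to energy: 0.5074410 u × 931.49 MeV/u = 472.676 MeV
Per nucleon: 472.676 / 54 = 8.753 MeV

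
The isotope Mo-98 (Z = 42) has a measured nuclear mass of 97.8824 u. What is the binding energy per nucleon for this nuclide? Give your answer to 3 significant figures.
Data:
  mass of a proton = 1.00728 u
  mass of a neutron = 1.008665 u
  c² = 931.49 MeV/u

Total constituent mass: 42 × 1.00728 + 56 × 1.008665 = 98.791000 u
Δm = 98.791000 − 97.8824 = 0.908600 u
E_B = 0.908600 × 931.49 = 846.352 MeV
BE/A = 846.352 MeV / 98 = 8.636 MeV/nucleon

8.64 MeV/nucleon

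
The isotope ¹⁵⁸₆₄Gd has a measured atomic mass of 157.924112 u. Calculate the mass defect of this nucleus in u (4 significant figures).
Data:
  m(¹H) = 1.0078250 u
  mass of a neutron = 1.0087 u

1.394 u

Σm = 64·m(¹H) + 94·m_n = 64.5008000 + 94.8178 = 159.3186000 u
Mass defect Δm = 159.3186000 − 157.924112 = 1.3944880 u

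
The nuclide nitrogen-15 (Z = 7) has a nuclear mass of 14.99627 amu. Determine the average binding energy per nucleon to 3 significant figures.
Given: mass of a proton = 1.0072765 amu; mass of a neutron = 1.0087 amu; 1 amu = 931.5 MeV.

7.72 MeV/nucleon

Σm = 7·m_p + 8·m_n = 7.0509355 + 8.0696 = 15.1205355 amu
The mass defect is 15.1205355 − 14.99627 = 0.1242655 amu.
Converting to energy: 0.1242655 amu × 931.5 MeV/amu = 115.753 MeV
Per nucleon: 115.753 / 15 = 7.717 MeV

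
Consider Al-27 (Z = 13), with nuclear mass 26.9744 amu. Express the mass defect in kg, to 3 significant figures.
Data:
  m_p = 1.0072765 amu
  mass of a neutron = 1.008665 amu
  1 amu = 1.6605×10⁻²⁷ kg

4.01e-28 kg

The nucleus contains 13 protons and 27 − 13 = 14 neutrons.
Σm = 13·m_p + 14·m_n = 13.0945945 + 14.121310 = 27.2159045 amu
Δm = 27.2159045 − 26.9744 = 0.2415045 amu
In SI units: 0.2415045 amu × 1.6605×10⁻²⁷ kg/amu = 4.0102e-28 kg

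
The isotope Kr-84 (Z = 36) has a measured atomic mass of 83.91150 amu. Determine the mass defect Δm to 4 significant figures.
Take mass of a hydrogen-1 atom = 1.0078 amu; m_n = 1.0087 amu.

0.7869 amu

Σm = 36·m(¹H) + 48·m_n = 36.2808 + 48.4176 = 84.6984 amu
The mass defect is 84.6984 − 83.91150 = 0.78690 amu.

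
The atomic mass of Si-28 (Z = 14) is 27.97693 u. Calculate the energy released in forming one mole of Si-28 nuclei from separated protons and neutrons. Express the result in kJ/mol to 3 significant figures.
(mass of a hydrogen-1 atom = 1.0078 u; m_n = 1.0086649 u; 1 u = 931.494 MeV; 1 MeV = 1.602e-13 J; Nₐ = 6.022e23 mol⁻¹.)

Z = 14, so N = A − Z = 28 − 14 = 14.
Mass of separated nucleons = 14(1.0078) + 14(1.0086649) = 14.1092 + 14.1213086 = 28.2305086 u
The mass defect is 28.2305086 − 27.97693 = 0.2535786 u.
Converting to energy: 0.2535786 u × 931.494 MeV/u = 236.207 MeV
Per nucleus in joules: 236.207 MeV × 1.602e-13 J/MeV = 3.7840e-11 J
Per mole: 3.7840e-11 J × 6.022e23 mol⁻¹ = 2.2787e+13 J/mol

2.28e+10 kJ/mol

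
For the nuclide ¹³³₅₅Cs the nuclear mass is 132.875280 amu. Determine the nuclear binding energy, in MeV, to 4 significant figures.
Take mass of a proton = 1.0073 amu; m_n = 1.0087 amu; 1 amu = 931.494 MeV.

1122 MeV

With 55 protons and 78 neutrons (A = 133):
Mass of separated nucleons = 55(1.0073) + 78(1.0087) = 55.4015 + 78.6786 = 134.0801 amu
Δm = 134.0801 − 132.875280 = 1.204820 amu
E_B = 1.204820 × 931.494 = 1122.28 MeV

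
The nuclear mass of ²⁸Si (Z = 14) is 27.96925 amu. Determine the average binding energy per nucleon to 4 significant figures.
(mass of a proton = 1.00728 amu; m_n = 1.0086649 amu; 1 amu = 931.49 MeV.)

The nucleus contains 14 protons and 28 − 14 = 14 neutrons.
Σm = 14·m_p + 14·m_n = 14.10192 + 14.1213086 = 28.2232286 amu
The mass defect is 28.2232286 − 27.96925 = 0.2539786 amu.
Binding energy = Δm·c² = 0.2539786 × 931.49 MeV/amu = 236.579 MeV
Per nucleon: 236.579 / 28 = 8.449 MeV

8.449 MeV/nucleon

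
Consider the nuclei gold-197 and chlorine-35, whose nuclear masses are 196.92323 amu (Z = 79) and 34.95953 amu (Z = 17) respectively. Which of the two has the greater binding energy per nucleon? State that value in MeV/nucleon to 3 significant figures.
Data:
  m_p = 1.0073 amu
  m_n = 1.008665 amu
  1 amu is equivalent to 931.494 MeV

chlorine-35; 8.53 MeV/nucleon

gold-197: Σm = 79(1.0073) + 118(1.008665) = 198.599170 amu; Δm = 1.675940 amu; E_B = 1561.13 MeV; E_B/A = 7.9245 MeV
chlorine-35: Σm = 17(1.0073) + 18(1.008665) = 35.280070 amu; Δm = 0.320540 amu; E_B = 298.58 MeV; E_B/A = 8.531 MeV
chlorine-35 has the higher binding energy per nucleon, so it is the more tightly bound nucleus.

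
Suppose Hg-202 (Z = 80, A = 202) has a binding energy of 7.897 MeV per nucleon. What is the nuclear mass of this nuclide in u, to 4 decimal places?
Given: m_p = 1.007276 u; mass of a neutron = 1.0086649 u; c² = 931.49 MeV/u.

Total binding energy = 202 × 7.897 = 1595.194 MeV
Mass defect = 1595.194 MeV / (931.49 MeV/u) = 1.712519 u
Constituent mass = 80(1.007276) + 122(1.0086649) = 203.6391978 u
Nuclear mass = 203.6391978 − 1.712519 = 201.9266788 u ≈ 201.9267 u (to 4 decimal places)

201.9267 u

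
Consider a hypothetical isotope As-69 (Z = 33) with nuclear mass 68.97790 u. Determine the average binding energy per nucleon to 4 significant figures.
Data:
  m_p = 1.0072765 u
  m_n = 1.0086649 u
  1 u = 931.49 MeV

7.751 MeV/nucleon

With 33 protons and 36 neutrons (A = 69):
Σm = 33·m_p + 36·m_n = 33.2401245 + 36.3119364 = 69.5520609 u
Δm = 69.5520609 − 68.97790 = 0.5741609 u
Converting to energy: 0.5741609 u × 931.49 MeV/u = 534.825 MeV
BE/A = 534.825 MeV / 69 = 7.751 MeV/nucleon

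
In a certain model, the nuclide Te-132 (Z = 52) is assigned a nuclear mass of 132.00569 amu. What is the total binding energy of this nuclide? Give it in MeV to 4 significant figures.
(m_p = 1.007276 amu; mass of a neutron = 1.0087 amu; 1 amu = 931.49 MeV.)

995.4 MeV

Mass of separated nucleons = 52(1.007276) + 80(1.0087) = 52.378352 + 80.6960 = 133.074352 amu
Δm = 133.074352 − 132.00569 = 1.068662 amu
Converting to energy: 1.068662 amu × 931.49 MeV/amu = 995.448 MeV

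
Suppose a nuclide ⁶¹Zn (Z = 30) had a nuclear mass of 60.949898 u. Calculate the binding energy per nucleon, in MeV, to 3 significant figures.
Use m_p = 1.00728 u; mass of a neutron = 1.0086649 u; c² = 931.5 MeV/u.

8.20 MeV/nucleon

Σm = 30·m_p + 31·m_n = 30.21840 + 31.2686119 = 61.4870119 u
Mass defect Δm = 61.4870119 − 60.949898 = 0.5371139 u
Converting to energy: 0.5371139 u × 931.5 MeV/u = 500.322 MeV
Dividing by A = 61 gives 8.202 MeV per nucleon.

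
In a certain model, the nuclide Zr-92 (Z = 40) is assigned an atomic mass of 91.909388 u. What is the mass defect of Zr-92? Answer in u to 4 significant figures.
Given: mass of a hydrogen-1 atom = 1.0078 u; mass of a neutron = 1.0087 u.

0.8550 u

Σm = 40·m(¹H) + 52·m_n = 40.3120 + 52.4524 = 92.7644 u
Mass defect Δm = 92.7644 − 91.909388 = 0.855012 u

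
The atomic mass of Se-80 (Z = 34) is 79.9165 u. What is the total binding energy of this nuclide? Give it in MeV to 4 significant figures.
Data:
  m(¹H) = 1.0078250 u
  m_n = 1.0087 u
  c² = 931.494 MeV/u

698.4 MeV

Z = 34, so N = A − Z = 80 − 34 = 46.
Total constituent mass: 34 × 1.0078250 + 46 × 1.0087 = 80.6662500 u
Mass defect Δm = 80.6662500 − 79.9165 = 0.7497500 u
E_B = 0.7497500 × 931.494 = 698.388 MeV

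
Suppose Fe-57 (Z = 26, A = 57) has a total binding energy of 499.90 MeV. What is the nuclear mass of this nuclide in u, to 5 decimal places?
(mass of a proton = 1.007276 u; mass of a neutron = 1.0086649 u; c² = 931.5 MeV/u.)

Mass defect = 499.90 MeV / (931.5 MeV/u) = 0.5366613 u
Constituent mass = 26(1.007276) + 31(1.0086649) = 57.4577879 u
Nuclear mass = 57.4577879 − 0.5366613 = 56.9211266 u ≈ 56.92113 u (to 5 decimal places)

56.92113 u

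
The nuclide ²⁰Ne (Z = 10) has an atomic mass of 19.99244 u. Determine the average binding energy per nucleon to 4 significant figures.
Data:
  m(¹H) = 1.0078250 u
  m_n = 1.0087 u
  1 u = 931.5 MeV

8.049 MeV/nucleon

Σm = 10·m(¹H) + 10·m_n = 10.0782500 + 10.0870 = 20.1652500 u
Δm = 20.1652500 − 19.99244 = 0.1728100 u
E_B = 0.1728100 × 931.5 = 160.973 MeV
Per nucleon: 160.973 / 20 = 8.049 MeV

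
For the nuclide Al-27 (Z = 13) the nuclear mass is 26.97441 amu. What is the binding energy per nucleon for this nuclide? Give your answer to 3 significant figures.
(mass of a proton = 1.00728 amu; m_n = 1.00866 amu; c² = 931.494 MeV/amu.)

The nucleus contains 13 protons and 27 − 13 = 14 neutrons.
Σm = 13·m_p + 14·m_n = 13.09464 + 14.12124 = 27.21588 amu
Δm = 27.21588 − 26.97441 = 0.24147 amu
Converting to energy: 0.24147 amu × 931.494 MeV/amu = 224.928 MeV
Per nucleon: 224.928 / 27 = 8.331 MeV

8.33 MeV/nucleon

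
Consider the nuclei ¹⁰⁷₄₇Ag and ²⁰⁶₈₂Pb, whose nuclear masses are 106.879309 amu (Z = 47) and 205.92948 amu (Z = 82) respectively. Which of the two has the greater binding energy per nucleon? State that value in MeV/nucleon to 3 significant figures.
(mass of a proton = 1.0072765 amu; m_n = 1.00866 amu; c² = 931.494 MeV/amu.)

¹⁰⁷₄₇Ag; 8.55 MeV/nucleon

¹⁰⁷₄₇Ag: Σm = 47(1.0072765) + 60(1.00866) = 107.8615955 amu; Δm = 0.9822865 amu; E_B = 914.99 MeV; E_B/A = 8.551 MeV
²⁰⁶₈₂Pb: Σm = 82(1.0072765) + 124(1.00866) = 207.6705130 amu; Δm = 1.7410330 amu; E_B = 1621.8 MeV; E_B/A = 7.873 MeV
¹⁰⁷₄₇Ag has the higher binding energy per nucleon, so it is the more tightly bound nucleus.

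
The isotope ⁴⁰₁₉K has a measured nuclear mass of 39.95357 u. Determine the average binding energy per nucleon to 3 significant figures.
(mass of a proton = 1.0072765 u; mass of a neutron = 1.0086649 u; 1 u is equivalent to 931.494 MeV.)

With 19 protons and 21 neutrons (A = 40):
Σm = 19·m_p + 21·m_n = 19.1382535 + 21.1819629 = 40.3202164 u
The mass defect is 40.3202164 − 39.95357 = 0.3666464 u.
Binding energy = Δm·c² = 0.3666464 × 931.494 MeV/u = 341.529 MeV
Per nucleon: 341.529 / 40 = 8.538 MeV

8.54 MeV/nucleon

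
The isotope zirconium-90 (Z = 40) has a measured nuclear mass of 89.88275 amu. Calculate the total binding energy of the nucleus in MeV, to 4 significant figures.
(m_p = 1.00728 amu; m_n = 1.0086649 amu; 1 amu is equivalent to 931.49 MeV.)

Z = 40, so N = A − Z = 90 − 40 = 50.
Σm = 40·m_p + 50·m_n = 40.29120 + 50.4332450 = 90.7244450 amu
The mass defect is 90.7244450 − 89.88275 = 0.8416950 amu.
Converting to energy: 0.8416950 amu × 931.49 MeV/amu = 784.030 MeV

784.0 MeV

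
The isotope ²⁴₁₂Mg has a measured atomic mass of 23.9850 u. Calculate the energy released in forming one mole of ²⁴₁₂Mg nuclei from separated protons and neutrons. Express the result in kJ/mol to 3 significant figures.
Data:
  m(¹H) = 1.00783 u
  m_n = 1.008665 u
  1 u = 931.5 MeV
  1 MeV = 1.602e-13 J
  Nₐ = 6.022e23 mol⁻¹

Z = 12, so N = A − Z = 24 − 12 = 12.
Mass of separated nucleons = 12(1.00783) + 12(1.008665) = 12.09396 + 12.103980 = 24.197940 u
The mass defect is 24.197940 − 23.9850 = 0.212940 u.
Converting to energy: 0.212940 u × 931.5 MeV/u = 198.354 MeV
Per nucleus in joules: 198.354 MeV × 1.602e-13 J/MeV = 3.1776e-11 J
Per mole: 3.1776e-11 J × 6.022e23 mol⁻¹ = 1.9136e+13 J/mol

1.91e+10 kJ/mol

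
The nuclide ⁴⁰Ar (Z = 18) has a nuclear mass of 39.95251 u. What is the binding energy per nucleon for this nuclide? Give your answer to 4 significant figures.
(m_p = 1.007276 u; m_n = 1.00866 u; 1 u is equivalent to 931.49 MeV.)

8.592 MeV/nucleon

Total constituent mass: 18 × 1.007276 + 22 × 1.00866 = 40.321488 u
Δm = 40.321488 − 39.95251 = 0.368978 u
Binding energy = Δm·c² = 0.368978 × 931.49 MeV/u = 343.699 MeV
Per nucleon: 343.699 / 40 = 8.592 MeV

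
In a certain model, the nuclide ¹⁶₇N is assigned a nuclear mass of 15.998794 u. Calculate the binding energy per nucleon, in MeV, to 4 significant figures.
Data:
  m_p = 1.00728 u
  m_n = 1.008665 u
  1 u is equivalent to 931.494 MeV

7.577 MeV/nucleon

Z = 7, so N = A − Z = 16 − 7 = 9.
Σm = 7·m_p + 9·m_n = 7.05096 + 9.077985 = 16.128945 u
Δm = 16.128945 − 15.998794 = 0.130151 u
E_B = 0.130151 × 931.494 = 121.235 MeV
BE/A = 121.235 MeV / 16 = 7.577 MeV/nucleon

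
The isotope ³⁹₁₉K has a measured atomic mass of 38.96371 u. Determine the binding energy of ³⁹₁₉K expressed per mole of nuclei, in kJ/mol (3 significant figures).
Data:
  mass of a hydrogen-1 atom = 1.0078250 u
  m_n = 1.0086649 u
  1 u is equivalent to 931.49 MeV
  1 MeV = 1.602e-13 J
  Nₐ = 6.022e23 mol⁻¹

3.22e+10 kJ/mol

Mass of separated nucleons = 19(1.0078250) + 20(1.0086649) = 19.1486750 + 20.1732980 = 39.3219730 u
Δm = 39.3219730 − 38.96371 = 0.3582630 u
Converting to energy: 0.3582630 u × 931.49 MeV/u = 333.718 MeV
Per nucleus in joules: 333.718 MeV × 1.602e-13 J/MeV = 5.3462e-11 J
Per mole: 5.3462e-11 J × 6.022e23 mol⁻¹ = 3.2195e+13 J/mol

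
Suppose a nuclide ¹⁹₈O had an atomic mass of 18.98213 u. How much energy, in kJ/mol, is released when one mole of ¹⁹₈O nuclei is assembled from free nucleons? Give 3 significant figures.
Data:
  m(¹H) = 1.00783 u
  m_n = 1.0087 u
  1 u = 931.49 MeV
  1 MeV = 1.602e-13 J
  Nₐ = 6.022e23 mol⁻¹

Total constituent mass: 8 × 1.00783 + 11 × 1.0087 = 19.15834 u
The mass defect is 19.15834 − 18.98213 = 0.17621 u.
E_B = 0.17621 × 931.49 = 164.138 MeV
Per nucleus in joules: 164.138 MeV × 1.602e-13 J/MeV = 2.6295e-11 J
Per mole: 2.6295e-11 J × 6.022e23 mol⁻¹ = 1.5835e+13 J/mol

1.58e+10 kJ/mol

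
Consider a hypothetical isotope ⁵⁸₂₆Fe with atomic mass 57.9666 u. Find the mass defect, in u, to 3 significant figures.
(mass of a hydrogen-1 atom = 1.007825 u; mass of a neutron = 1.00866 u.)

Z = 26, so N = A − Z = 58 − 26 = 32.
Σm = 26·m(¹H) + 32·m_n = 26.203450 + 32.27712 = 58.480570 u
Δm = 58.480570 − 57.9666 = 0.513970 u

0.514 u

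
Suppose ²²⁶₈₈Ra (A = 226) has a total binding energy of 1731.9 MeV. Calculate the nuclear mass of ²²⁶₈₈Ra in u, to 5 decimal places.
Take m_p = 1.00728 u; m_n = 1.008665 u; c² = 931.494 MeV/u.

Mass defect = 1731.9 MeV / (931.494 MeV/u) = 1.8592712 u
Constituent mass = 88(1.00728) + 138(1.008665) = 227.836410 u
Nuclear mass = 227.836410 − 1.8592712 = 225.9771388 u ≈ 225.97714 u (to 5 decimal places)

225.97714 u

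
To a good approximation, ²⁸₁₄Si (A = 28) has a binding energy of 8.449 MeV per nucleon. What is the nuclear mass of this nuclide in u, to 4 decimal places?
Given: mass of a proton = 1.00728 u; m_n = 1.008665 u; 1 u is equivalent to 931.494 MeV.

27.9693 u

Total binding energy = 28 × 8.449 = 236.572 MeV
Mass defect = 236.572 MeV / (931.494 MeV/u) = 0.253971 u
Constituent mass = 14(1.00728) + 14(1.008665) = 28.223230 u
Nuclear mass = 28.223230 − 0.253971 = 27.969259 u ≈ 27.9693 u (to 4 decimal places)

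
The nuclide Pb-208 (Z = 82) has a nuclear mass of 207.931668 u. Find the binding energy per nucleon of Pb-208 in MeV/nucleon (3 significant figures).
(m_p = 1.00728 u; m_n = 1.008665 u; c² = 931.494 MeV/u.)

With 82 protons and 126 neutrons (A = 208):
Σm = 82·m_p + 126·m_n = 82.59696 + 127.091790 = 209.688750 u
Mass defect Δm = 209.688750 − 207.931668 = 1.757082 u
E_B = 1.757082 × 931.494 = 1636.71 MeV
Per nucleon: 1636.71 / 208 = 7.869 MeV

7.87 MeV/nucleon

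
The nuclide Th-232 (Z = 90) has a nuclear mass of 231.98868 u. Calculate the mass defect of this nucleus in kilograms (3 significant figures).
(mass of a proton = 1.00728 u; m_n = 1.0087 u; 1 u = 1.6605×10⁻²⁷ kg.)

3.16e-27 kg

With 90 protons and 142 neutrons (A = 232):
Mass of separated nucleons = 90(1.00728) + 142(1.0087) = 90.65520 + 143.2354 = 233.89060 u
Mass defect Δm = 233.89060 − 231.98868 = 1.90192 u
In SI units: 1.90192 u × 1.6605×10⁻²⁷ kg/u = 3.1581e-27 kg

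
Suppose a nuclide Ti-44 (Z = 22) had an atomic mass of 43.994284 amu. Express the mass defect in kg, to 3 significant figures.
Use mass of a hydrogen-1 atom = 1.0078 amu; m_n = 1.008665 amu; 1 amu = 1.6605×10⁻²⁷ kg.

Σm = 22·m(¹H) + 22·m_n = 22.1716 + 22.190630 = 44.362230 amu
Δm = 44.362230 − 43.994284 = 0.367946 amu
In SI units: 0.367946 amu × 1.6605×10⁻²⁷ kg/amu = 6.1097e-28 kg

6.11e-28 kg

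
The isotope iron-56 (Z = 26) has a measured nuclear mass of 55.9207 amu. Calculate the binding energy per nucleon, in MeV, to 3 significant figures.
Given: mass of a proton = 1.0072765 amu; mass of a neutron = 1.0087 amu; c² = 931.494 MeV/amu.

8.81 MeV/nucleon

With 26 protons and 30 neutrons (A = 56):
Mass of separated nucleons = 26(1.0072765) + 30(1.0087) = 26.1891890 + 30.2610 = 56.4501890 amu
The mass defect is 56.4501890 − 55.9207 = 0.5294890 amu.
Converting to energy: 0.5294890 amu × 931.494 MeV/amu = 493.216 MeV
BE/A = 493.216 MeV / 56 = 8.807 MeV/nucleon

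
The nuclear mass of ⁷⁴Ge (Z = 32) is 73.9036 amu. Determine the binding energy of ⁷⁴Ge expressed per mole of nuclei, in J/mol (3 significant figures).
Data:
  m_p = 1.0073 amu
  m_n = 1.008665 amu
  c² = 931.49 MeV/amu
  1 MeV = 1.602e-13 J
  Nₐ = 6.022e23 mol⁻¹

With 32 protons and 42 neutrons (A = 74):
Total constituent mass: 32 × 1.0073 + 42 × 1.008665 = 74.597530 amu
The mass defect is 74.597530 − 73.9036 = 0.693930 amu.
Binding energy = Δm·c² = 0.693930 × 931.49 MeV/amu = 646.389 MeV
Per nucleus in joules: 646.389 MeV × 1.602e-13 J/MeV = 1.0355e-10 J
Per mole: 1.0355e-10 J × 6.022e23 mol⁻¹ = 6.2358e+13 J/mol

6.24e+13 J/mol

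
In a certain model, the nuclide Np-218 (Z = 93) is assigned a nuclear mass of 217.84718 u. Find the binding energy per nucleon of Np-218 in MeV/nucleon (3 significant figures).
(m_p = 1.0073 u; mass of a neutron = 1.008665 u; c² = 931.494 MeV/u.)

8.18 MeV/nucleon

Mass of separated nucleons = 93(1.0073) + 125(1.008665) = 93.6789 + 126.083125 = 219.762025 u
Δm = 219.762025 − 217.84718 = 1.914845 u
E_B = 1.914845 × 931.494 = 1783.67 MeV
BE/A = 1783.67 MeV / 218 = 8.182 MeV/nucleon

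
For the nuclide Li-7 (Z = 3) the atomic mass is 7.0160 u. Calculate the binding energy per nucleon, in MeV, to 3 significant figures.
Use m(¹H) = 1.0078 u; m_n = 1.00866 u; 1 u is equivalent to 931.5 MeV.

5.59 MeV/nucleon

The nucleus contains 3 protons and 7 − 3 = 4 neutrons.
Total constituent mass: 3 × 1.0078 + 4 × 1.00866 = 7.05804 u
Mass defect Δm = 7.05804 − 7.0160 = 0.04204 u
Converting to energy: 0.04204 u × 931.5 MeV/u = 39.1603 MeV
BE/A = 39.1603 MeV / 7 = 5.594 MeV/nucleon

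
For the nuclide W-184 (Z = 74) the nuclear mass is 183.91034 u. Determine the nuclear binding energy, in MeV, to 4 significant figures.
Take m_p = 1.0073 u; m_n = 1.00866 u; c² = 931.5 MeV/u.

1474 MeV

Σm = 74·m_p + 110·m_n = 74.5402 + 110.95260 = 185.49280 u
The mass defect is 185.49280 − 183.91034 = 1.58246 u.
Binding energy = Δm·c² = 1.58246 × 931.5 MeV/u = 1474.06 MeV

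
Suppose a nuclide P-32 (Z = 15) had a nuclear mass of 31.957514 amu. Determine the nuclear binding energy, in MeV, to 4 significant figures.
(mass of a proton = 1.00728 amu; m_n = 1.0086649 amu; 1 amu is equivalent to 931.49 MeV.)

With 15 protons and 17 neutrons (A = 32):
Σm = 15·m_p + 17·m_n = 15.10920 + 17.1473033 = 32.2565033 amu
The mass defect is 32.2565033 − 31.957514 = 0.2989893 amu.
Converting to energy: 0.2989893 amu × 931.49 MeV/amu = 278.506 MeV

278.5 MeV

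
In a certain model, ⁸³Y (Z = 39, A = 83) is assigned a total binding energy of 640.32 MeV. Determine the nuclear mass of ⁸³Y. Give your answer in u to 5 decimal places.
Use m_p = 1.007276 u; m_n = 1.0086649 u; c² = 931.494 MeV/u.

82.97761 u

Mass defect = 640.32 MeV / (931.494 MeV/u) = 0.6874118 u
Constituent mass = 39(1.007276) + 44(1.0086649) = 83.6650196 u
Nuclear mass = 83.6650196 − 0.6874118 = 82.9776078 u ≈ 82.97761 u (to 5 decimal places)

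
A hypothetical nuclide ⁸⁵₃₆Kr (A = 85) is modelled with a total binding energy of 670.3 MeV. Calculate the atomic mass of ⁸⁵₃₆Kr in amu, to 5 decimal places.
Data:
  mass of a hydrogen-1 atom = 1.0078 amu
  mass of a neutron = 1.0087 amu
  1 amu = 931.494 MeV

Mass defect = 670.3 MeV / (931.494 MeV/amu) = 0.7195967 amu
Constituent mass = 36(1.0078) + 49(1.0087) = 85.7071 amu
Atomic mass = 85.7071 − 0.7195967 = 84.9875033 amu ≈ 84.98750 amu (to 5 decimal places)

84.98750 amu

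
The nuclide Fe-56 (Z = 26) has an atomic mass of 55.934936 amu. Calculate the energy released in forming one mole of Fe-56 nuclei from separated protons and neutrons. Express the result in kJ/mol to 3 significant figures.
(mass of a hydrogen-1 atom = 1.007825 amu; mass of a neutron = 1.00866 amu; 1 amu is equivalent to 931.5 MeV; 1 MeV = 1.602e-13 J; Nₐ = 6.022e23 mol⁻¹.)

4.75e+10 kJ/mol

The nucleus contains 26 protons and 56 − 26 = 30 neutrons.
Σm = 26·m(¹H) + 30·m_n = 26.203450 + 30.25980 = 56.463250 amu
Δm = 56.463250 − 55.934936 = 0.528314 amu
Converting to energy: 0.528314 amu × 931.5 MeV/amu = 492.124 MeV
Per nucleus in joules: 492.124 MeV × 1.602e-13 J/MeV = 7.8838e-11 J
Per mole: 7.8838e-11 J × 6.022e23 mol⁻¹ = 4.7476e+13 J/mol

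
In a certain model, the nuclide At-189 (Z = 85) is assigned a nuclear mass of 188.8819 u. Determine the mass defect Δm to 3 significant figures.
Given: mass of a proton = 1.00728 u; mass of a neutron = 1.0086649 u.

1.64 u

The nucleus contains 85 protons and 189 − 85 = 104 neutrons.
Σm = 85·m_p + 104·m_n = 85.61880 + 104.9011496 = 190.5199496 u
Mass defect Δm = 190.5199496 − 188.8819 = 1.6380496 u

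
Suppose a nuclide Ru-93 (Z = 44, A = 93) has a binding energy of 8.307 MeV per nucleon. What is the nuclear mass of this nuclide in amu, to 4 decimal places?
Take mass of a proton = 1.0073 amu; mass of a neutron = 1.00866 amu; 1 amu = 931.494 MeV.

92.9162 amu

Total binding energy = 93 × 8.307 = 772.551 MeV
Mass defect = 772.551 MeV / (931.494 MeV/amu) = 0.829368 amu
Constituent mass = 44(1.0073) + 49(1.00866) = 93.74554 amu
Nuclear mass = 93.74554 − 0.829368 = 92.916172 amu ≈ 92.9162 amu (to 4 decimal places)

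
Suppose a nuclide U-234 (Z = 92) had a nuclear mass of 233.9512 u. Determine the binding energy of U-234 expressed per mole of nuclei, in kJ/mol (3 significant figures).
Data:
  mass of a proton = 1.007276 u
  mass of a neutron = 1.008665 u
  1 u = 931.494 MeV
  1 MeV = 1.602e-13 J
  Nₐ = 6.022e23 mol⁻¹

Total constituent mass: 92 × 1.007276 + 142 × 1.008665 = 235.899822 u
Mass defect Δm = 235.899822 − 233.9512 = 1.948622 u
Binding energy = Δm·c² = 1.948622 × 931.494 MeV/u = 1815.13 MeV
Per nucleus in joules: 1815.13 MeV × 1.602e-13 J/MeV = 2.9078e-10 J
Per mole: 2.9078e-10 J × 6.022e23 mol⁻¹ = 1.7511e+14 J/mol

1.75e+11 kJ/mol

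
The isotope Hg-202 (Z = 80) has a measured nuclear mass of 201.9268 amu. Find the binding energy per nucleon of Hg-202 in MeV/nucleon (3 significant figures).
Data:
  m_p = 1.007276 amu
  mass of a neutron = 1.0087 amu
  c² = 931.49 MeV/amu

Z = 80, so N = A − Z = 202 − 80 = 122.
Mass of separated nucleons = 80(1.007276) + 122(1.0087) = 80.582080 + 123.0614 = 203.643480 amu
Mass defect Δm = 203.643480 − 201.9268 = 1.716680 amu
Converting to energy: 1.716680 amu × 931.49 MeV/amu = 1599.07 MeV
Per nucleon: 1599.07 / 202 = 7.916 MeV

7.92 MeV/nucleon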